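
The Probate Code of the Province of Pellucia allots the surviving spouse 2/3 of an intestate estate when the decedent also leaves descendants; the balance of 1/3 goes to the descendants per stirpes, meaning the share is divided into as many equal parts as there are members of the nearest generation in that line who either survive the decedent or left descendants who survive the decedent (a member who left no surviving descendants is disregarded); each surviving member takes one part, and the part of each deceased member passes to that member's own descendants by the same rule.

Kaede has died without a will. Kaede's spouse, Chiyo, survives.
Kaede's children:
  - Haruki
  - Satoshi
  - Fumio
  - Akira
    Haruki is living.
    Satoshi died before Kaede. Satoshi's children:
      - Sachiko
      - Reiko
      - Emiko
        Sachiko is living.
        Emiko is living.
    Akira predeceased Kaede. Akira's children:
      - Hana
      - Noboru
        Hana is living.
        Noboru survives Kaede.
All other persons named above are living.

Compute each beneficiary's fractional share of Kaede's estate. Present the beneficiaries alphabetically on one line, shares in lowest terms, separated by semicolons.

Chiyo 2/3; Emiko 1/36; Fumio 1/12; Hana 1/24; Haruki 1/12; Noboru 1/24; Reiko 1/36; Sachiko 1/36

Chiyo, as surviving spouse, takes 2/3.
The remaining 1/3 passes to Kaede's descendants per stirpes.
The 1/3 is divided into 4 equal shares of 1/12 among Haruki, Satoshi, Fumio, Akira.
Haruki is living and takes 1/12.
Satoshi predeceased; the 1/12 allotted to Satoshi's branch passes to Satoshi's issue by representation.
The 1/12 is divided into 3 equal shares of 1/36 among Sachiko, Reiko, Emiko.
Sachiko is living and takes 1/36.
Reiko is living and takes 1/36.
Emiko is living and takes 1/36.
Fumio is living and takes 1/12.
Akira predeceased; the 1/12 allotted to Akira's branch passes to Akira's issue by representation.
The 1/12 is divided into 2 equal shares of 1/24 among Hana, Noboru.
Hana is living and takes 1/24.
Noboru is living and takes 1/24.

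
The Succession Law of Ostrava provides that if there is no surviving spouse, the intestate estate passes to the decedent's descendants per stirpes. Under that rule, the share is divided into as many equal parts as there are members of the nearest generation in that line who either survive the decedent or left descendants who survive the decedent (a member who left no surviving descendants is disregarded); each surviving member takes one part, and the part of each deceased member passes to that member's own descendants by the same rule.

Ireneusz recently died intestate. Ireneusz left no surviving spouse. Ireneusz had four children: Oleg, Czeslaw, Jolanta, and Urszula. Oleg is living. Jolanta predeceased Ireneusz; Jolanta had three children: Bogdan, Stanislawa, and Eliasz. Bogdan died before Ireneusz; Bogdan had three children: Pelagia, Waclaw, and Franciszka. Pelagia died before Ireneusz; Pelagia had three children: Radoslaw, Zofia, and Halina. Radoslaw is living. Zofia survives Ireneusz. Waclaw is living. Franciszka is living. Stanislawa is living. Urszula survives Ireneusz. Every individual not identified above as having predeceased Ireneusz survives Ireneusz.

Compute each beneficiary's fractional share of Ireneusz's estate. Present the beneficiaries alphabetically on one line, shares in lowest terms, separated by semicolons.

There is no surviving spouse, so the entire estate passes to Ireneusz's descendants per stirpes.
The estate is divided into 4 equal shares of 1/4 among Oleg, Czeslaw, Jolanta, Urszula.
Oleg is living and takes 1/4.
Czeslaw is living and takes 1/4.
Jolanta predeceased; the 1/4 allotted to Jolanta's branch passes to Jolanta's issue by representation.
The 1/4 is divided into 3 equal shares of 1/12 among Bogdan, Stanislawa, Eliasz.
Bogdan predeceased; the 1/12 allotted to Bogdan's branch passes to Bogdan's issue by representation.
The 1/12 is divided into 3 equal shares of 1/36 among Pelagia, Waclaw, Franciszka.
Pelagia predeceased; the 1/36 allotted to Pelagia's branch passes to Pelagia's issue by representation.
The 1/36 is divided into 3 equal shares of 1/108 among Radoslaw, Zofia, Halina.
Radoslaw is living and takes 1/108.
Zofia is living and takes 1/108.
Halina is living and takes 1/108.
Waclaw is living and takes 1/36.
Franciszka is living and takes 1/36.
Stanislawa is living and takes 1/12.
Eliasz is living and takes 1/12.
Urszula is living and takes 1/4.

Czeslaw 1/4; Eliasz 1/12; Franciszka 1/36; Halina 1/108; Oleg 1/4; Radoslaw 1/108; Stanislawa 1/12; Urszula 1/4; Waclaw 1/36; Zofia 1/108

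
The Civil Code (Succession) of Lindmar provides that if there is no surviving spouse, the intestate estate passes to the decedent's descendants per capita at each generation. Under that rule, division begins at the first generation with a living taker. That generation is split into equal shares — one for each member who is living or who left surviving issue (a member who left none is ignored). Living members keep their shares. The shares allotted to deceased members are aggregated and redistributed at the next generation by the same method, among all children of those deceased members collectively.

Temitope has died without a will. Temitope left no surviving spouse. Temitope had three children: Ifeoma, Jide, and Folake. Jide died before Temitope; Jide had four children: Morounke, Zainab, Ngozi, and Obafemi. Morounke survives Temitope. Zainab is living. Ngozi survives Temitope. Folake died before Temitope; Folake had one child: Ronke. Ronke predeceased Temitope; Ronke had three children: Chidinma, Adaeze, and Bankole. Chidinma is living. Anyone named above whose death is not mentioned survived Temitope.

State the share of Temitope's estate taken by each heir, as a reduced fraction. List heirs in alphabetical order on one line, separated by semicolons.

Adaeze 2/45; Bankole 2/45; Chidinma 2/45; Ifeoma 1/3; Morounke 2/15; Ngozi 2/15; Obafemi 2/15; Zainab 2/15

There is no surviving spouse, so the entire estate passes to Temitope's descendants per capita at each generation.
At generation 1 (Ifeoma, Jide, Folake) there are 3 shares of (1)/3 = 1/3 each.
Living: Ifeoma — each takes 1/3.
Deceased: Jide and Folake. Their combined 2/3 is pooled and carried to generation 2.
At generation 2 (Morounke, Zainab, Ngozi, Obafemi, Ronke) there are 5 shares of (2/3)/5 = 2/15 each.
Living: Morounke, Zainab, Ngozi, and Obafemi — each takes 2/15.
Deceased: Ronke. That 2/15 share is carried to generation 3.
At generation 3 (Chidinma, Adaeze, Bankole) there are 3 shares of (2/15)/3 = 2/45 each.
Living: Chidinma, Adaeze, and Bankole — each takes 2/45.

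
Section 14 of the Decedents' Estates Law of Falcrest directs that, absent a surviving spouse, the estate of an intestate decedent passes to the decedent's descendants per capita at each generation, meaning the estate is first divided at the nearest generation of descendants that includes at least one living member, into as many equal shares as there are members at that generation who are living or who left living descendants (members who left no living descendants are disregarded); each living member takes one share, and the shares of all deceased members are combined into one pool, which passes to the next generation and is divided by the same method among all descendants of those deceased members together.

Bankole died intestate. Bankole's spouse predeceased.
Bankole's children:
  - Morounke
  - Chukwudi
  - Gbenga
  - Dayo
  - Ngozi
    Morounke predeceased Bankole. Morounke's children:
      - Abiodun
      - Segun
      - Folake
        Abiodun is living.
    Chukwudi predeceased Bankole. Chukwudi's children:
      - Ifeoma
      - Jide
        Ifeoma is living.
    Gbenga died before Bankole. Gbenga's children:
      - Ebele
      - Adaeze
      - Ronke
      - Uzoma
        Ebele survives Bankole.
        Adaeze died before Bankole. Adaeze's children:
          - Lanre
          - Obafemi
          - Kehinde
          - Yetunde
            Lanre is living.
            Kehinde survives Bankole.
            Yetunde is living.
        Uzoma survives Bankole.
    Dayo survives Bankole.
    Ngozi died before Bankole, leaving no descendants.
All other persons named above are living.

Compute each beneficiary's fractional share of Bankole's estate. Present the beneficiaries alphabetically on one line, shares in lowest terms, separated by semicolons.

Abiodun 1/12; Dayo 1/4; Ebele 1/12; Folake 1/12; Ifeoma 1/12; Jide 1/12; Kehinde 1/48; Lanre 1/48; Obafemi 1/48; Ronke 1/12; Segun 1/12; Uzoma 1/12; Yetunde 1/48

There is no surviving spouse, so the entire estate passes to Bankole's descendants per capita at each generation.
At generation 1 (Morounke, Chukwudi, Gbenga, Dayo) there are 4 shares of (1)/4 = 1/4 each.
Living: Dayo — each takes 1/4.
Deceased: Morounke, Chukwudi, and Gbenga. Their combined 3/4 is pooled and carried to generation 2.
At generation 2 (Abiodun, Segun, Folake, Ifeoma, Jide, Ebele, Adaeze, Ronke, Uzoma) there are 9 shares of (3/4)/9 = 1/12 each.
Living: Abiodun, Segun, Folake, Ifeoma, Jide, Ebele, Ronke, and Uzoma — each takes 1/12.
Deceased: Adaeze. That 1/12 share is carried to generation 3.
At generation 3 (Lanre, Obafemi, Kehinde, Yetunde) there are 4 shares of (1/12)/4 = 1/48 each.
Living: Lanre, Obafemi, Kehinde, and Yetunde — each takes 1/48.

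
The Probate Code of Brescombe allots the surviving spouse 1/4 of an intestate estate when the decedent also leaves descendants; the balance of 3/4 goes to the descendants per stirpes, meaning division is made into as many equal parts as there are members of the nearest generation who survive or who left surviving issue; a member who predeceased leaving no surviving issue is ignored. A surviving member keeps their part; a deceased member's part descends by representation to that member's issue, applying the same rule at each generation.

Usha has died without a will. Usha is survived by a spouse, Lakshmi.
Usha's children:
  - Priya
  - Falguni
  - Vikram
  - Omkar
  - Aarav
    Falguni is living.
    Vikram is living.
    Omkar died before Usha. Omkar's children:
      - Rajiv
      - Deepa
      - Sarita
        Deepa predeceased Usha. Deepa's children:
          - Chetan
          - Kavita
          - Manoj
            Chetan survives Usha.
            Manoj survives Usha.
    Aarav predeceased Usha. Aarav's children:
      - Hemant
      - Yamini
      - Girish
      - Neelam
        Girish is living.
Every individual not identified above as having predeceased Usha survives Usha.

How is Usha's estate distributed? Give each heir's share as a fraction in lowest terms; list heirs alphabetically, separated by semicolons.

Chetan 1/60; Falguni 3/20; Girish 3/80; Hemant 3/80; Kavita 1/60; Lakshmi 1/4; Manoj 1/60; Neelam 3/80; Priya 3/20; Rajiv 1/20; Sarita 1/20; Vikram 3/20; Yamini 3/80

Lakshmi, as surviving spouse, takes 1/4.
The remaining 3/4 passes to Usha's descendants per stirpes.
The 3/4 is divided into 5 equal shares of 3/20 among Priya, Falguni, Vikram, Omkar, Aarav.
Priya is living and takes 3/20.
Falguni is living and takes 3/20.
Vikram is living and takes 3/20.
Omkar predeceased; the 3/20 allotted to Omkar's branch passes to Omkar's issue by representation.
The 3/20 is divided into 3 equal shares of 1/20 among Rajiv, Deepa, Sarita.
Rajiv is living and takes 1/20.
Deepa predeceased; the 1/20 allotted to Deepa's branch passes to Deepa's issue by representation.
The 1/20 is divided into 3 equal shares of 1/60 among Chetan, Kavita, Manoj.
Chetan is living and takes 1/60.
Kavita is living and takes 1/60.
Manoj is living and takes 1/60.
Sarita is living and takes 1/20.
Aarav predeceased; the 3/20 allotted to Aarav's branch passes to Aarav's issue by representation.
The 3/20 is divided into 4 equal shares of 3/80 among Hemant, Yamini, Girish, Neelam.
Hemant is living and takes 3/80.
Yamini is living and takes 3/80.
Girish is living and takes 3/80.
Neelam is living and takes 3/80.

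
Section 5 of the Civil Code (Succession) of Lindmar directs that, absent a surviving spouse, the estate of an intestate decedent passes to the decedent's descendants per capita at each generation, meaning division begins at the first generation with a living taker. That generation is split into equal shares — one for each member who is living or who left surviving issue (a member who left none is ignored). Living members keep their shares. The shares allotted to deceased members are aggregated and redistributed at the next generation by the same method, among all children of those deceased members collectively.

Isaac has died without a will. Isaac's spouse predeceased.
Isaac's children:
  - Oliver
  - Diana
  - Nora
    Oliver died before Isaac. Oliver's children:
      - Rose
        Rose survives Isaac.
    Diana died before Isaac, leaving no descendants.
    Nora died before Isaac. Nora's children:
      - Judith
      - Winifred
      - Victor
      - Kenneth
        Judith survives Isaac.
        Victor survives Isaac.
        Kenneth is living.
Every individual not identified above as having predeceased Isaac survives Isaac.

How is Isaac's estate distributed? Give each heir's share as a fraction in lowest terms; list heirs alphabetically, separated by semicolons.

Judith 1/5; Kenneth 1/5; Rose 1/5; Victor 1/5; Winifred 1/5

There is no surviving spouse, so the entire estate passes to Isaac's descendants per capita at each generation.
No one at generation 1 (Oliver, Nora) is living; moving to the next generation.
At generation 2 (Rose, Judith, Winifred, Victor, Kenneth) there are 5 shares of (1)/5 = 1/5 each.
Living: Rose, Judith, Winifred, Victor, and Kenneth — each takes 1/5.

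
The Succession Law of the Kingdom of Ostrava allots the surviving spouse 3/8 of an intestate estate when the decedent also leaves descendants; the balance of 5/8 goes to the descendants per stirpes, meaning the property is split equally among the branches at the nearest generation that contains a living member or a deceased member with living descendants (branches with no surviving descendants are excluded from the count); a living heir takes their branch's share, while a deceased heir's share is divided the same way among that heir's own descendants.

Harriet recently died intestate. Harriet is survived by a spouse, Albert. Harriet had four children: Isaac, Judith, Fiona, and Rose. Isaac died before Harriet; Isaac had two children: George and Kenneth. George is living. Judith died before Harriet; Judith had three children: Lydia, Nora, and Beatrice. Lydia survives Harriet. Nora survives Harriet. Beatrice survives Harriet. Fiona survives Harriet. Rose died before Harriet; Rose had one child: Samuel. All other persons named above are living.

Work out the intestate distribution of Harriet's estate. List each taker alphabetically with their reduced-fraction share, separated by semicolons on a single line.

Albert, as surviving spouse, takes 3/8.
The remaining 5/8 passes to Harriet's descendants per stirpes.
The 5/8 is divided into 4 equal shares of 5/32 among Isaac, Judith, Fiona, Rose.
Isaac predeceased; the 5/32 allotted to Isaac's branch passes to Isaac's issue by representation.
The 5/32 is divided into 2 equal shares of 5/64 among George, Kenneth.
George is living and takes 5/64.
Kenneth is living and takes 5/64.
Judith predeceased; the 5/32 allotted to Judith's branch passes to Judith's issue by representation.
The 5/32 is divided into 3 equal shares of 5/96 among Lydia, Nora, Beatrice.
Lydia is living and takes 5/96.
Nora is living and takes 5/96.
Beatrice is living and takes 5/96.
Fiona is living and takes 5/32.
Rose predeceased; the 5/32 allotted to Rose's branch passes to Rose's issue by representation.
Samuel is the sole taker at this level and receives the full 5/32.

Albert 3/8; Beatrice 5/96; Fiona 5/32; George 5/64; Kenneth 5/64; Lydia 5/96; Nora 5/96; Samuel 5/32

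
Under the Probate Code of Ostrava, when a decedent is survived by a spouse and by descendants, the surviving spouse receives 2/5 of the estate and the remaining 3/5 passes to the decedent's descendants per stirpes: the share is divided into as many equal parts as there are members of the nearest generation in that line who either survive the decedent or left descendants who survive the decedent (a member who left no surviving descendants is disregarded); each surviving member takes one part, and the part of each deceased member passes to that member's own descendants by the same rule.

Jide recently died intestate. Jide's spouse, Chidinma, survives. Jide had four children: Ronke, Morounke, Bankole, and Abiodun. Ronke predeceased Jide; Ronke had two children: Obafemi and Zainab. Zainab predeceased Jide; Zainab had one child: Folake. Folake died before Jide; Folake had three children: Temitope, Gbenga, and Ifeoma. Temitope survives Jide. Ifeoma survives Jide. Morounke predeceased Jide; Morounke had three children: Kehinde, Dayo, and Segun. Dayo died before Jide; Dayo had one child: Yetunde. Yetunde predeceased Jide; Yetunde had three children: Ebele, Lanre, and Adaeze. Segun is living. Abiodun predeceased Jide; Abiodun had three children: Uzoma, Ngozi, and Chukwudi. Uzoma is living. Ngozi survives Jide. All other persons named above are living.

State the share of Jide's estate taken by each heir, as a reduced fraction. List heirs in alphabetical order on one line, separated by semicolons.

Chidinma, as surviving spouse, takes 2/5.
The remaining 3/5 passes to Jide's descendants per stirpes.
The 3/5 is divided into 4 equal shares of 3/20 among Ronke, Morounke, Bankole, Abiodun.
Ronke predeceased; the 3/20 allotted to Ronke's branch passes to Ronke's issue by representation.
The 3/20 is divided into 2 equal shares of 3/40 among Obafemi, Zainab.
Obafemi is living and takes 3/40.
Zainab predeceased; the 3/40 allotted to Zainab's branch passes to Zainab's issue by representation.
Folake's line is the sole branch at this level, so the full 3/40 passes to Folake's issue by representation.
The 3/40 is divided into 3 equal shares of 1/40 among Temitope, Gbenga, Ifeoma.
Temitope is living and takes 1/40.
Gbenga is living and takes 1/40.
Ifeoma is living and takes 1/40.
Morounke predeceased; the 3/20 allotted to Morounke's branch passes to Morounke's issue by representation.
The 3/20 is divided into 3 equal shares of 1/20 among Kehinde, Dayo, Segun.
Kehinde is living and takes 1/20.
Dayo predeceased; the 1/20 allotted to Dayo's branch passes to Dayo's issue by representation.
Yetunde's line is the sole branch at this level, so the full 1/20 passes to Yetunde's issue by representation.
The 1/20 is divided into 3 equal shares of 1/60 among Ebele, Lanre, Adaeze.
Ebele is living and takes 1/60.
Lanre is living and takes 1/60.
Adaeze is living and takes 1/60.
Segun is living and takes 1/20.
Bankole is living and takes 3/20.
Abiodun predeceased; the 3/20 allotted to Abiodun's branch passes to Abiodun's issue by representation.
The 3/20 is divided into 3 equal shares of 1/20 among Uzoma, Ngozi, Chukwudi.
Uzoma is living and takes 1/20.
Ngozi is living and takes 1/20.
Chukwudi is living and takes 1/20.

Adaeze 1/60; Bankole 3/20; Chidinma 2/5; Chukwudi 1/20; Ebele 1/60; Gbenga 1/40; Ifeoma 1/40; Kehinde 1/20; Lanre 1/60; Ngozi 1/20; Obafemi 3/40; Segun 1/20; Temitope 1/40; Uzoma 1/20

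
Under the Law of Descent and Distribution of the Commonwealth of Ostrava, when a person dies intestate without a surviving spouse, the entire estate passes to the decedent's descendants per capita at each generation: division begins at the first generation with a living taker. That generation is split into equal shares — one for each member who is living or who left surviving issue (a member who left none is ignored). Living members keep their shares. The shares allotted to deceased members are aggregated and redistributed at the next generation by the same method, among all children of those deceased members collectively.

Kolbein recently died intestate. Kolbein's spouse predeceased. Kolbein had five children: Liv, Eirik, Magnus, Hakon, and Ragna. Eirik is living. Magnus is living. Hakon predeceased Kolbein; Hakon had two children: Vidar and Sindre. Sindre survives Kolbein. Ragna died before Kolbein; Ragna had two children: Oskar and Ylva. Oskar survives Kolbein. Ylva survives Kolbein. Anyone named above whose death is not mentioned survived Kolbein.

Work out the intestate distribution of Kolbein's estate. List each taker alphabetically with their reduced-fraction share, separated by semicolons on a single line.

Eirik 1/5; Liv 1/5; Magnus 1/5; Oskar 1/10; Sindre 1/10; Vidar 1/10; Ylva 1/10

There is no surviving spouse, so the entire estate passes to Kolbein's descendants per capita at each generation.
At generation 1 (Liv, Eirik, Magnus, Hakon, Ragna) there are 5 shares of (1)/5 = 1/5 each.
Living: Liv, Eirik, and Magnus — each takes 1/5.
Deceased: Hakon and Ragna. Their combined 2/5 is pooled and carried to generation 2.
At generation 2 (Vidar, Sindre, Oskar, Ylva) there are 4 shares of (2/5)/4 = 1/10 each.
Living: Vidar, Sindre, Oskar, and Ylva — each takes 1/10.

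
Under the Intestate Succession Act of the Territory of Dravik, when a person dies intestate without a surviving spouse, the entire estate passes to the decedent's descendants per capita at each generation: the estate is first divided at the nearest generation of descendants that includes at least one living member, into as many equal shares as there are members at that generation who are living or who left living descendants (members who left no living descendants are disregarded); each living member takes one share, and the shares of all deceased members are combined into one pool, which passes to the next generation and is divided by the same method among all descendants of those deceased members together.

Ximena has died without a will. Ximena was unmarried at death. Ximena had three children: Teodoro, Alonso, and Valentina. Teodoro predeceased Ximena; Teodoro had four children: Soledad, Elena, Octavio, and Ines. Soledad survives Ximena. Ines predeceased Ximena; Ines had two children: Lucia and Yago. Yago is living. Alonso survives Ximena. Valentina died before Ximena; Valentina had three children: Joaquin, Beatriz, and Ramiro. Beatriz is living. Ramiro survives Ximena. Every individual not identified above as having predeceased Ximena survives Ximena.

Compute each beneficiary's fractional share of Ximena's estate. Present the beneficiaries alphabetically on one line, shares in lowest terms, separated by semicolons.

There is no surviving spouse, so the entire estate passes to Ximena's descendants per capita at each generation.
At generation 1 (Teodoro, Alonso, Valentina) there are 3 shares of (1)/3 = 1/3 each.
Living: Alonso — each takes 1/3.
Deceased: Teodoro and Valentina. Their combined 2/3 is pooled and carried to generation 2.
At generation 2 (Soledad, Elena, Octavio, Ines, Joaquin, Beatriz, Ramiro) there are 7 shares of (2/3)/7 = 2/21 each.
Living: Soledad, Elena, Octavio, Joaquin, Beatriz, and Ramiro — each takes 2/21.
Deceased: Ines. That 2/21 share is carried to generation 3.
At generation 3 (Lucia, Yago) there are 2 shares of (2/21)/2 = 1/21 each.
Living: Lucia and Yago — each takes 1/21.

Alonso 1/3; Beatriz 2/21; Elena 2/21; Joaquin 2/21; Lucia 1/21; Octavio 2/21; Ramiro 2/21; Soledad 2/21; Yago 1/21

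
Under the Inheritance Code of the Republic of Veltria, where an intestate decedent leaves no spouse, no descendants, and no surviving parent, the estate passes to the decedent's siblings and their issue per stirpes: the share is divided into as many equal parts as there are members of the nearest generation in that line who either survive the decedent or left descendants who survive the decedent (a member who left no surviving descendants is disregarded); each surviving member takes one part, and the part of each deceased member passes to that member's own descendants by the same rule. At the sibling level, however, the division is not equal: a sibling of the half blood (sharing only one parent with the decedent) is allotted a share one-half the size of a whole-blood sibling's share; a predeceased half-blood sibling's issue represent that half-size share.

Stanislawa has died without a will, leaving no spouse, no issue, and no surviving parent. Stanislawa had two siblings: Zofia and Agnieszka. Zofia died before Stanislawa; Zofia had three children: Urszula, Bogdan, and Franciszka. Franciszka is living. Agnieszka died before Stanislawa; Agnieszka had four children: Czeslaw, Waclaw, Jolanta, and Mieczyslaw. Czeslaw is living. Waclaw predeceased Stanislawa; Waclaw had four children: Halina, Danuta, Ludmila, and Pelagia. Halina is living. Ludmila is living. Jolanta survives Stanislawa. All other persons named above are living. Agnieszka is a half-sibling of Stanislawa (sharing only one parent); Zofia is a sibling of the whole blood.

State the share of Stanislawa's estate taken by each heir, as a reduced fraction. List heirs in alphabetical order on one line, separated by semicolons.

Bogdan 2/9; Czeslaw 1/12; Danuta 1/48; Franciszka 2/9; Halina 1/48; Jolanta 1/12; Ludmila 1/48; Mieczyslaw 1/12; Pelagia 1/48; Urszula 2/9

No spouse, descendants, or parent survives, so the estate passes to Stanislawa's siblings per stirpes.
Half-blood siblings count for one-half the weight of whole-blood siblings at the initial division.
Dividing 1 in proportion to weights (total weight 3/2): Zofia (weight 1) → 2/3; Agnieszka (weight 1/2) → 1/3.
Zofia predeceased; the 2/3 allotted to Zofia's branch passes to Zofia's issue by representation.
The 2/3 is divided into 3 equal shares of 2/9 among Urszula, Bogdan, Franciszka.
Urszula is living and takes 2/9.
Bogdan is living and takes 2/9.
Franciszka is living and takes 2/9.
Agnieszka predeceased; the 1/3 allotted to Agnieszka's branch passes to Agnieszka's issue by representation.
The 1/3 is divided into 4 equal shares of 1/12 among Czeslaw, Waclaw, Jolanta, Mieczyslaw.
Czeslaw is living and takes 1/12.
Waclaw predeceased; the 1/12 allotted to Waclaw's branch passes to Waclaw's issue by representation.
The 1/12 is divided into 4 equal shares of 1/48 among Halina, Danuta, Ludmila, Pelagia.
Halina is living and takes 1/48.
Danuta is living and takes 1/48.
Ludmila is living and takes 1/48.
Pelagia is living and takes 1/48.
Jolanta is living and takes 1/12.
Mieczyslaw is living and takes 1/12.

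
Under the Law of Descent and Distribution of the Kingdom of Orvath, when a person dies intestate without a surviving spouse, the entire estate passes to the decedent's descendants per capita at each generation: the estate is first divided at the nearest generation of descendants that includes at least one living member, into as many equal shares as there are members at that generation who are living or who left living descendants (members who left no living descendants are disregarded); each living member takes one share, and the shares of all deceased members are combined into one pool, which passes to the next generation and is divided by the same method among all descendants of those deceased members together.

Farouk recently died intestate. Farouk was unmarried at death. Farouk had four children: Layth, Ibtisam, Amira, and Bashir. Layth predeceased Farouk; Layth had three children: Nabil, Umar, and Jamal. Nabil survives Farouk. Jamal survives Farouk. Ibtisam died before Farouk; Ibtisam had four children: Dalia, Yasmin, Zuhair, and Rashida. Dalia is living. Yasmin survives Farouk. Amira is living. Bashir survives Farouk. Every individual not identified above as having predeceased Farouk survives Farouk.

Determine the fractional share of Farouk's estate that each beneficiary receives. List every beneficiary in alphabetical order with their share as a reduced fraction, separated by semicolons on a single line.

There is no surviving spouse, so the entire estate passes to Farouk's descendants per capita at each generation.
At generation 1 (Layth, Ibtisam, Amira, Bashir) there are 4 shares of (1)/4 = 1/4 each.
Living: Amira and Bashir — each takes 1/4.
Deceased: Layth and Ibtisam. Their combined 1/2 is pooled and carried to generation 2.
At generation 2 (Nabil, Umar, Jamal, Dalia, Yasmin, Zuhair, Rashida) there are 7 shares of (1/2)/7 = 1/14 each.
Living: Nabil, Umar, Jamal, Dalia, Yasmin, Zuhair, and Rashida — each takes 1/14.

Amira 1/4; Bashir 1/4; Dalia 1/14; Jamal 1/14; Nabil 1/14; Rashida 1/14; Umar 1/14; Yasmin 1/14; Zuhair 1/14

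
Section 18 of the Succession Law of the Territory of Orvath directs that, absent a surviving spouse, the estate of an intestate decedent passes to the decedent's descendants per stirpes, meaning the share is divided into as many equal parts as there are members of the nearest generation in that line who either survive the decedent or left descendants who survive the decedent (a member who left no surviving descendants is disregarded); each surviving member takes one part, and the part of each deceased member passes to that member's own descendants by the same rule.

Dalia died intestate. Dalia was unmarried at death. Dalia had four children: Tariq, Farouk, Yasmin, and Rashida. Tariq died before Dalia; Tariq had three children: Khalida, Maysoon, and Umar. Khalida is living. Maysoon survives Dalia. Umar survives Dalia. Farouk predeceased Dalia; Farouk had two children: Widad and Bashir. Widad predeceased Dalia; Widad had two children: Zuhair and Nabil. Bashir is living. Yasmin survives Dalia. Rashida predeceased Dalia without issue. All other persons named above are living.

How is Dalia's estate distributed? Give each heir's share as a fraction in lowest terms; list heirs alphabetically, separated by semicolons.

There is no surviving spouse, so the entire estate passes to Dalia's descendants per stirpes.
Rashida left no surviving issue, so that branch lapses and is disregarded.
The estate is divided into 3 equal shares of 1/3 among Tariq, Farouk, Yasmin.
Tariq predeceased; the 1/3 allotted to Tariq's branch passes to Tariq's issue by representation.
The 1/3 is divided into 3 equal shares of 1/9 among Khalida, Maysoon, Umar.
Khalida is living and takes 1/9.
Maysoon is living and takes 1/9.
Umar is living and takes 1/9.
Farouk predeceased; the 1/3 allotted to Farouk's branch passes to Farouk's issue by representation.
The 1/3 is divided into 2 equal shares of 1/6 among Widad, Bashir.
Widad predeceased; the 1/6 allotted to Widad's branch passes to Widad's issue by representation.
The 1/6 is divided into 2 equal shares of 1/12 among Zuhair, Nabil.
Zuhair is living and takes 1/12.
Nabil is living and takes 1/12.
Bashir is living and takes 1/6.
Yasmin is living and takes 1/3.

Bashir 1/6; Khalida 1/9; Maysoon 1/9; Nabil 1/12; Umar 1/9; Yasmin 1/3; Zuhair 1/12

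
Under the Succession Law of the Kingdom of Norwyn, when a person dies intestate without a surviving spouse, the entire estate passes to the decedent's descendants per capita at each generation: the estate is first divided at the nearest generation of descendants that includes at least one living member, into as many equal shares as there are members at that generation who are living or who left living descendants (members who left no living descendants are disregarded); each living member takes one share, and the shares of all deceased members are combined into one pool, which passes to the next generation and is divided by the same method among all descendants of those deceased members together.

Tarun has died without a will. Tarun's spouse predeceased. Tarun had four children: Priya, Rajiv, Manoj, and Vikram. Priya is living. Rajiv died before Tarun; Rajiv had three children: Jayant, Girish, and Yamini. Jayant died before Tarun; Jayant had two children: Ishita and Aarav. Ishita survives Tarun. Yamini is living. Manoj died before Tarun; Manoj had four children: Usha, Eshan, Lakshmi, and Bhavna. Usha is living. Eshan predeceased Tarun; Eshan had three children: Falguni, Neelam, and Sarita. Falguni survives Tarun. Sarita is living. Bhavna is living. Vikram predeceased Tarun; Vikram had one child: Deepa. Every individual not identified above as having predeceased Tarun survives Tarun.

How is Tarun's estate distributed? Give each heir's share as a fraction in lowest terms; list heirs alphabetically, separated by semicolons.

There is no surviving spouse, so the entire estate passes to Tarun's descendants per capita at each generation.
At generation 1 (Priya, Rajiv, Manoj, Vikram) there are 4 shares of (1)/4 = 1/4 each.
Living: Priya — each takes 1/4.
Deceased: Rajiv, Manoj, and Vikram. Their combined 3/4 is pooled and carried to generation 2.
At generation 2 (Jayant, Girish, Yamini, Usha, Eshan, Lakshmi, Bhavna, Deepa) there are 8 shares of (3/4)/8 = 3/32 each.
Living: Girish, Yamini, Usha, Lakshmi, Bhavna, and Deepa — each takes 3/32.
Deceased: Jayant and Eshan. Their combined 3/16 is pooled and carried to generation 3.
At generation 3 (Ishita, Aarav, Falguni, Neelam, Sarita) there are 5 shares of (3/16)/5 = 3/80 each.
Living: Ishita, Aarav, Falguni, Neelam, and Sarita — each takes 3/80.

Aarav 3/80; Bhavna 3/32; Deepa 3/32; Falguni 3/80; Girish 3/32; Ishita 3/80; Lakshmi 3/32; Neelam 3/80; Priya 1/4; Sarita 3/80; Usha 3/32; Yamini 3/32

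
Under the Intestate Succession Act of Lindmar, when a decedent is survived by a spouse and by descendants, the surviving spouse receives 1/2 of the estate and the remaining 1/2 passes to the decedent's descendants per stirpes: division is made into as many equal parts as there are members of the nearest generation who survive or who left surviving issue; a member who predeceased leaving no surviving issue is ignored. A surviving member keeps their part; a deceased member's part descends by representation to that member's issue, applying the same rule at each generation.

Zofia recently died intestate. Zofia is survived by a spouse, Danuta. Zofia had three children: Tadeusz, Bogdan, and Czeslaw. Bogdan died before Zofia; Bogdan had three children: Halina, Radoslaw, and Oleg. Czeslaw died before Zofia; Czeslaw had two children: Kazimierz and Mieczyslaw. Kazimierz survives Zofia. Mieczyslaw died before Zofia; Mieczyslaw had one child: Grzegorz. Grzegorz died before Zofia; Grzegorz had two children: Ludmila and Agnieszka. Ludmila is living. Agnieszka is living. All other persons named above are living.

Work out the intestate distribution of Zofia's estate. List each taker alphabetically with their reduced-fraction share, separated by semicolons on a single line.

Danuta, as surviving spouse, takes 1/2.
The remaining 1/2 passes to Zofia's descendants per stirpes.
The 1/2 is divided into 3 equal shares of 1/6 among Tadeusz, Bogdan, Czeslaw.
Tadeusz is living and takes 1/6.
Bogdan predeceased; the 1/6 allotted to Bogdan's branch passes to Bogdan's issue by representation.
The 1/6 is divided into 3 equal shares of 1/18 among Halina, Radoslaw, Oleg.
Halina is living and takes 1/18.
Radoslaw is living and takes 1/18.
Oleg is living and takes 1/18.
Czeslaw predeceased; the 1/6 allotted to Czeslaw's branch passes to Czeslaw's issue by representation.
The 1/6 is divided into 2 equal shares of 1/12 among Kazimierz, Mieczyslaw.
Kazimierz is living and takes 1/12.
Mieczyslaw predeceased; the 1/12 allotted to Mieczyslaw's branch passes to Mieczyslaw's issue by representation.
Grzegorz's line is the sole branch at this level, so the full 1/12 passes to Grzegorz's issue by representation.
The 1/12 is divided into 2 equal shares of 1/24 among Ludmila, Agnieszka.
Ludmila is living and takes 1/24.
Agnieszka is living and takes 1/24.

Agnieszka 1/24; Danuta 1/2; Halina 1/18; Kazimierz 1/12; Ludmila 1/24; Oleg 1/18; Radoslaw 1/18; Tadeusz 1/6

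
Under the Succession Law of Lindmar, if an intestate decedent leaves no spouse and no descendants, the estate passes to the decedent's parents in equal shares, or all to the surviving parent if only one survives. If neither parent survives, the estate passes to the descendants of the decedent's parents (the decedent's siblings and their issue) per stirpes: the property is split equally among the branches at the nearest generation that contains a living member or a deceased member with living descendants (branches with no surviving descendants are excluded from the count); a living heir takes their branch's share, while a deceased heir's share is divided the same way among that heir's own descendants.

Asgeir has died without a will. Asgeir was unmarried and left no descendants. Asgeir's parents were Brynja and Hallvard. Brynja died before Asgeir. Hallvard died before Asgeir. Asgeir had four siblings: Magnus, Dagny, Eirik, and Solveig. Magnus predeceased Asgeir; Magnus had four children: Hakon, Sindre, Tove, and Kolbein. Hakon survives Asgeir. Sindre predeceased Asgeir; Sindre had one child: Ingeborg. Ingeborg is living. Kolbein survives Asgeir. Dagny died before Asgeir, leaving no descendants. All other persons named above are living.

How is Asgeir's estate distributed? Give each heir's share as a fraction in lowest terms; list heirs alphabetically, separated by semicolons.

Neither parent survives and there are no descendants, so the estate passes to Asgeir's siblings and their issue per stirpes.
Dagny left no surviving issue, so that branch lapses and is disregarded.
The estate is divided into 3 equal shares of 1/3 among Magnus, Eirik, Solveig.
Magnus predeceased; the 1/3 allotted to Magnus's branch passes to Magnus's issue by representation.
The 1/3 is divided into 4 equal shares of 1/12 among Hakon, Sindre, Tove, Kolbein.
Hakon is living and takes 1/12.
Sindre predeceased; the 1/12 allotted to Sindre's branch passes to Sindre's issue by representation.
Ingeborg is the sole taker at this level and receives the full 1/12.
Tove is living and takes 1/12.
Kolbein is living and takes 1/12.
Eirik is living and takes 1/3.
Solveig is living and takes 1/3.

Eirik 1/3; Hakon 1/12; Ingeborg 1/12; Kolbein 1/12; Solveig 1/3; Tove 1/12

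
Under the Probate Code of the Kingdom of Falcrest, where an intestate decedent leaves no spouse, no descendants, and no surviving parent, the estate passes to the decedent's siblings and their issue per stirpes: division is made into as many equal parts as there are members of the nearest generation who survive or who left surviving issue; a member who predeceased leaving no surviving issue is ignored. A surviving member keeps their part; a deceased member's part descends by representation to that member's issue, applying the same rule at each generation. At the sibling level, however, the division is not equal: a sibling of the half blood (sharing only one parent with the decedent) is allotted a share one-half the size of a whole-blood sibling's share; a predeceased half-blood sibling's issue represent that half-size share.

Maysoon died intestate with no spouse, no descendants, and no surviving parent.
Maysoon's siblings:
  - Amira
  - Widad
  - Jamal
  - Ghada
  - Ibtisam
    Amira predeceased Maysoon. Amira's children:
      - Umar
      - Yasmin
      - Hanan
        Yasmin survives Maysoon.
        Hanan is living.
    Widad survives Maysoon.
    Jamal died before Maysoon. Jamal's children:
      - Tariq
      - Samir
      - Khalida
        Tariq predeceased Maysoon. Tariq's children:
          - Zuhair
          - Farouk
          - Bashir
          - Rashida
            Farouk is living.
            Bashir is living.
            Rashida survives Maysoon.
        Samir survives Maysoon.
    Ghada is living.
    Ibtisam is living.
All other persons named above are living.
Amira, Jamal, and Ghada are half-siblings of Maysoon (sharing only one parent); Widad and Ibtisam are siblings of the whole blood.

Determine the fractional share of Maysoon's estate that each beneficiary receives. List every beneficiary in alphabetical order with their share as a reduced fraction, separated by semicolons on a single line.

Bashir 1/84; Farouk 1/84; Ghada 1/7; Hanan 1/21; Ibtisam 2/7; Khalida 1/21; Rashida 1/84; Samir 1/21; Umar 1/21; Widad 2/7; Yasmin 1/21; Zuhair 1/84

No spouse, descendants, or parent survives, so the estate passes to Maysoon's siblings per stirpes.
Half-blood siblings count for one-half the weight of whole-blood siblings at the initial division.
Dividing 1 in proportion to weights (total weight 7/2): Amira (weight 1/2) → 1/7; Widad (weight 1) → 2/7; Jamal (weight 1/2) → 1/7; Ghada (weight 1/2) → 1/7; Ibtisam (weight 1) → 2/7.
Amira predeceased; the 1/7 allotted to Amira's branch passes to Amira's issue by representation.
The 1/7 is divided into 3 equal shares of 1/21 among Umar, Yasmin, Hanan.
Umar is living and takes 1/21.
Yasmin is living and takes 1/21.
Hanan is living and takes 1/21.
Widad is living and takes 2/7.
Jamal predeceased; the 1/7 allotted to Jamal's branch passes to Jamal's issue by representation.
The 1/7 is divided into 3 equal shares of 1/21 among Tariq, Samir, Khalida.
Tariq predeceased; the 1/21 allotted to Tariq's branch passes to Tariq's issue by representation.
The 1/21 is divided into 4 equal shares of 1/84 among Zuhair, Farouk, Bashir, Rashida.
Zuhair is living and takes 1/84.
Farouk is living and takes 1/84.
Bashir is living and takes 1/84.
Rashida is living and takes 1/84.
Samir is living and takes 1/21.
Khalida is living and takes 1/21.
Ghada is living and takes 1/7.
Ibtisam is living and takes 2/7.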